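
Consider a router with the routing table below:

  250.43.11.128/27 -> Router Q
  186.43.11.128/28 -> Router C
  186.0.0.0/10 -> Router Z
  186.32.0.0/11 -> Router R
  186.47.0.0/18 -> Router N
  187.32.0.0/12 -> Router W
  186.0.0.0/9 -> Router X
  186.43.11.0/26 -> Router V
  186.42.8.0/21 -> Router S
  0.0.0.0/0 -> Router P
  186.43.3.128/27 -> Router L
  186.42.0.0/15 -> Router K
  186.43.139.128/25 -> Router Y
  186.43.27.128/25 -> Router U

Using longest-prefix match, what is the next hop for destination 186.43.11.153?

Router K

Routes whose prefix contains 186.43.11.153:
  0.0.0.0/0 (default, matches everything) -> Router P
  186.0.0.0/9 (186.0.0.0 - 186.127.255.255) -> Router X
  186.0.0.0/10 (186.0.0.0 - 186.63.255.255) -> Router Z
  186.32.0.0/11 (186.32.0.0 - 186.63.255.255) -> Router R
  186.42.0.0/15 (186.42.0.0 - 186.43.255.255) -> Router K
More-specific entries that do NOT match:
  186.43.11.128/28 (186.43.11.128 - 186.43.11.143) does not contain 186.43.11.153
  250.43.11.128/27 (250.43.11.128 - 250.43.11.159) does not contain 186.43.11.153
  186.43.3.128/27 (186.43.3.128 - 186.43.3.159) does not contain 186.43.11.153
  186.43.11.0/26 (186.43.11.0 - 186.43.11.63) does not contain 186.43.11.153
  186.43.139.128/25 (186.43.139.128 - 186.43.139.255) does not contain 186.43.11.153
  186.43.27.128/25 (186.43.27.128 - 186.43.27.255) does not contain 186.43.11.153
  186.42.8.0/21 (186.42.8.0 - 186.42.15.255) does not contain 186.43.11.153
  186.47.0.0/18 (186.47.0.0 - 186.47.63.255) does not contain 186.43.11.153
Longest matching prefix is /15 -> next hop Router K.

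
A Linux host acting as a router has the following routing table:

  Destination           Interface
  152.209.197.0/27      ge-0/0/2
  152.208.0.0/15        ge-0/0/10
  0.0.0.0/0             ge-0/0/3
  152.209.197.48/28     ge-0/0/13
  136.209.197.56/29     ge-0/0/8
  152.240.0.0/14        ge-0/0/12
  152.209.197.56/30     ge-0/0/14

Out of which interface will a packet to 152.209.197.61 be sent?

Routes whose prefix contains 152.209.197.61:
  0.0.0.0/0 (default, matches everything) -> ge-0/0/3
  152.208.0.0/15 (152.208.0.0 - 152.209.255.255) -> ge-0/0/10
  152.209.197.48/28 (152.209.197.48 - 152.209.197.63) -> ge-0/0/13
More-specific entries that do NOT match:
  152.209.197.56/30 (152.209.197.56 - 152.209.197.59) does not contain 152.209.197.61
  136.209.197.56/29 (136.209.197.56 - 136.209.197.63) does not contain 152.209.197.61
Longest matching prefix is /28 -> interface ge-0/0/13.

ge-0/0/13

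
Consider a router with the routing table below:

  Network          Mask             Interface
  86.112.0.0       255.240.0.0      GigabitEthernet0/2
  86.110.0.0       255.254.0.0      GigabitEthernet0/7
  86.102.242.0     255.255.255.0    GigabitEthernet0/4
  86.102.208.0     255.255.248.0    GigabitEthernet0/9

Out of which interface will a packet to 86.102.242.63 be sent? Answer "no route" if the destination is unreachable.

Routes whose prefix contains 86.102.242.63:
  86.102.242.0/24 (86.102.242.0 - 86.102.242.255) -> GigabitEthernet0/4
Longest matching prefix is /24 -> interface GigabitEthernet0/4.

GigabitEthernet0/4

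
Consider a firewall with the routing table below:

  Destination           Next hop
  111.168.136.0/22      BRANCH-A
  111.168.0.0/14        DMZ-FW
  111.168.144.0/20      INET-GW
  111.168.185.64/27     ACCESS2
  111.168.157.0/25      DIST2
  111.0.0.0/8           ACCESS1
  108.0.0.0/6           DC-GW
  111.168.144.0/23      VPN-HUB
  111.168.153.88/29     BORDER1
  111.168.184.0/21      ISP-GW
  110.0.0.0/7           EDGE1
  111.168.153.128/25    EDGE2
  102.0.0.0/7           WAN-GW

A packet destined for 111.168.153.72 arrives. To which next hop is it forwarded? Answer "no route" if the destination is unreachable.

INET-GW

Routes whose prefix contains 111.168.153.72:
  108.0.0.0/6 (108.0.0.0 - 111.255.255.255) -> DC-GW
  110.0.0.0/7 (110.0.0.0 - 111.255.255.255) -> EDGE1
  111.0.0.0/8 (111.0.0.0 - 111.255.255.255) -> ACCESS1
  111.168.0.0/14 (111.168.0.0 - 111.171.255.255) -> DMZ-FW
  111.168.144.0/20 (111.168.144.0 - 111.168.159.255) -> INET-GW
More-specific entries that do NOT match:
  111.168.153.88/29 (111.168.153.88 - 111.168.153.95) does not contain 111.168.153.72
  111.168.185.64/27 (111.168.185.64 - 111.168.185.95) does not contain 111.168.153.72
  111.168.157.0/25 (111.168.157.0 - 111.168.157.127) does not contain 111.168.153.72
  111.168.153.128/25 (111.168.153.128 - 111.168.153.255) does not contain 111.168.153.72
  111.168.144.0/23 (111.168.144.0 - 111.168.145.255) does not contain 111.168.153.72
  111.168.136.0/22 (111.168.136.0 - 111.168.139.255) does not contain 111.168.153.72
  111.168.184.0/21 (111.168.184.0 - 111.168.191.255) does not contain 111.168.153.72
Longest matching prefix is /20 -> next hop INET-GW.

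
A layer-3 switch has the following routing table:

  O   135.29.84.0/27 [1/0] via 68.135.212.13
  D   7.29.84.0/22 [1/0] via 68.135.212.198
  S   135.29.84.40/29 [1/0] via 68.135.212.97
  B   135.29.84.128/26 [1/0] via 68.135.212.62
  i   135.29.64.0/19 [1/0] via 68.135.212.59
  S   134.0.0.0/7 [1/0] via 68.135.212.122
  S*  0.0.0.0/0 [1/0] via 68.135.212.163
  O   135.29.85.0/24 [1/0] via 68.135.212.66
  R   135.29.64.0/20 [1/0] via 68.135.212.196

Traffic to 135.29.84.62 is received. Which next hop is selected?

Routes whose prefix contains 135.29.84.62:
  0.0.0.0/0 (default, matches everything) -> 68.135.212.163
  134.0.0.0/7 (134.0.0.0 - 135.255.255.255) -> 68.135.212.122
  135.29.64.0/19 (135.29.64.0 - 135.29.95.255) -> 68.135.212.59
More-specific entries that do NOT match:
  135.29.84.40/29 (135.29.84.40 - 135.29.84.47) does not contain 135.29.84.62
  135.29.84.0/27 (135.29.84.0 - 135.29.84.31) does not contain 135.29.84.62
  135.29.84.128/26 (135.29.84.128 - 135.29.84.191) does not contain 135.29.84.62
  135.29.85.0/24 (135.29.85.0 - 135.29.85.255) does not contain 135.29.84.62
  7.29.84.0/22 (7.29.84.0 - 7.29.87.255) does not contain 135.29.84.62
  135.29.64.0/20 (135.29.64.0 - 135.29.79.255) does not contain 135.29.84.62
Longest matching prefix is /19 -> next hop 68.135.212.59.

68.135.212.59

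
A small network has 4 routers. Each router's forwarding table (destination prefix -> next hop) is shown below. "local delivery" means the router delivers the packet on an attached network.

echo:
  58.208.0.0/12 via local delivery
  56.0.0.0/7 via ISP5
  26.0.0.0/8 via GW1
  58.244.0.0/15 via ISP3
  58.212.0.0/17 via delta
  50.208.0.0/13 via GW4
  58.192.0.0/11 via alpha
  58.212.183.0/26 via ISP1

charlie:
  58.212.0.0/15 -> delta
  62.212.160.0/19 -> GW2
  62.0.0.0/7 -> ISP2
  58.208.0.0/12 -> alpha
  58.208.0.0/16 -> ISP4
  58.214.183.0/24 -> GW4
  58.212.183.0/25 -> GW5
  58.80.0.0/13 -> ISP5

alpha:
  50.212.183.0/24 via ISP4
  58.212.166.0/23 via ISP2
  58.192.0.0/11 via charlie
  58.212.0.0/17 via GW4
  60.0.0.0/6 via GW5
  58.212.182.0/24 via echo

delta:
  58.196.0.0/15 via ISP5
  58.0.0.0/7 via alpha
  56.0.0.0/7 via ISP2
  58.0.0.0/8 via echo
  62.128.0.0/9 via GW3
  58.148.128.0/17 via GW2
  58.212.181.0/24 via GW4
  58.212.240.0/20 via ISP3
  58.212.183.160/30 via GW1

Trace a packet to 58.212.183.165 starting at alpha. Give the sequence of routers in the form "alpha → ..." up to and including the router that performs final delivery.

At alpha: longest match for 58.212.183.165 is 58.192.0.0/11 -> charlie
At charlie: longest match for 58.212.183.165 is 58.212.0.0/15 -> delta
At delta: longest match for 58.212.183.165 is 58.0.0.0/8 -> echo
At echo: longest match for 58.212.183.165 is 58.208.0.0/12 -> local delivery

alpha → charlie → delta → echo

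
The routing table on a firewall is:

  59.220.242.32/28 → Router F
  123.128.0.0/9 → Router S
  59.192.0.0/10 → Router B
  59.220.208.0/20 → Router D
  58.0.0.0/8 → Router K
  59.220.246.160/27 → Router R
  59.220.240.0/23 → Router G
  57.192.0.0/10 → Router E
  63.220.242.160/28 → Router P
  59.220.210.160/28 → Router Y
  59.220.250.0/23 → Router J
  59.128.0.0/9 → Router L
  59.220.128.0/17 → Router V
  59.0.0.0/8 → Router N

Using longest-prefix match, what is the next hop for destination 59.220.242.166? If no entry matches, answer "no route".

Routes whose prefix contains 59.220.242.166:
  59.0.0.0/8 (59.0.0.0 - 59.255.255.255) -> Router N
  59.128.0.0/9 (59.128.0.0 - 59.255.255.255) -> Router L
  59.192.0.0/10 (59.192.0.0 - 59.255.255.255) -> Router B
  59.220.128.0/17 (59.220.128.0 - 59.220.255.255) -> Router V
More-specific entries that do NOT match:
  59.220.242.32/28 (59.220.242.32 - 59.220.242.47) does not contain 59.220.242.166
  63.220.242.160/28 (63.220.242.160 - 63.220.242.175) does not contain 59.220.242.166
  59.220.210.160/28 (59.220.210.160 - 59.220.210.175) does not contain 59.220.242.166
  59.220.246.160/27 (59.220.246.160 - 59.220.246.191) does not contain 59.220.242.166
  59.220.240.0/23 (59.220.240.0 - 59.220.241.255) does not contain 59.220.242.166
  59.220.250.0/23 (59.220.250.0 - 59.220.251.255) does not contain 59.220.242.166
  59.220.208.0/20 (59.220.208.0 - 59.220.223.255) does not contain 59.220.242.166
Longest matching prefix is /17 -> next hop Router V.

Router V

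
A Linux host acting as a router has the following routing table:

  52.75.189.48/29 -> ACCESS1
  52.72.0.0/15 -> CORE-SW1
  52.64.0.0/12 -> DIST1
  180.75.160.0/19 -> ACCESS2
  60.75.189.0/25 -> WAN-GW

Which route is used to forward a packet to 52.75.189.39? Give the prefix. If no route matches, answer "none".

Entries matching 52.75.189.39:
  52.64.0.0/12 (52.64.0.0 - 52.79.255.255)
Most specific is 52.64.0.0/12.

52.64.0.0/12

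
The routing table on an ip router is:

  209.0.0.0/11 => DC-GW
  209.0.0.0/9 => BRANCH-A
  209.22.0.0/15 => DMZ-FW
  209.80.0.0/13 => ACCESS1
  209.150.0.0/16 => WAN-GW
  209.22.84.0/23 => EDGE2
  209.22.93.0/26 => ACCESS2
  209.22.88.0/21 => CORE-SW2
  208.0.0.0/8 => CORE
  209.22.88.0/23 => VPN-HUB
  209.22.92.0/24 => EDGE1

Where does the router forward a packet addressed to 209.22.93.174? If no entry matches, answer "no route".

Routes whose prefix contains 209.22.93.174:
  209.0.0.0/9 (209.0.0.0 - 209.127.255.255) -> BRANCH-A
  209.0.0.0/11 (209.0.0.0 - 209.31.255.255) -> DC-GW
  209.22.0.0/15 (209.22.0.0 - 209.23.255.255) -> DMZ-FW
  209.22.88.0/21 (209.22.88.0 - 209.22.95.255) -> CORE-SW2
More-specific entries that do NOT match:
  209.22.93.0/26 (209.22.93.0 - 209.22.93.63) does not contain 209.22.93.174
  209.22.92.0/24 (209.22.92.0 - 209.22.92.255) does not contain 209.22.93.174
  209.22.84.0/23 (209.22.84.0 - 209.22.85.255) does not contain 209.22.93.174
  209.22.88.0/23 (209.22.88.0 - 209.22.89.255) does not contain 209.22.93.174
Longest matching prefix is /21 -> next hop CORE-SW2.

CORE-SW2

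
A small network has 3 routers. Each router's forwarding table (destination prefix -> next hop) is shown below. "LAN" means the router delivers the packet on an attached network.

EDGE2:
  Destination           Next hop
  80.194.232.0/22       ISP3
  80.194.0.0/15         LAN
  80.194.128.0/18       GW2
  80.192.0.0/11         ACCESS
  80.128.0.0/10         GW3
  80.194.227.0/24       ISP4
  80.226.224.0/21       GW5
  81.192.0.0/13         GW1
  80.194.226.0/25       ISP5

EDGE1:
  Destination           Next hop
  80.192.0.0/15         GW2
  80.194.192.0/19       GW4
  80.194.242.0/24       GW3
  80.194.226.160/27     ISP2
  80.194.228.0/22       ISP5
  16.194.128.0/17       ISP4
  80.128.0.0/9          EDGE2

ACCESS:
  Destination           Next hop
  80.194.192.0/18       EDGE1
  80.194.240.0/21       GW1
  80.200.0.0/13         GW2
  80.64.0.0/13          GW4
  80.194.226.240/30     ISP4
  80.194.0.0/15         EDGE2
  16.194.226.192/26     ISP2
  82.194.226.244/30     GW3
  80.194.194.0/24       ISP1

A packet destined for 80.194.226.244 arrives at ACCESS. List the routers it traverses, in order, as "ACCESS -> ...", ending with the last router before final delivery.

At ACCESS: longest match for 80.194.226.244 is 80.194.192.0/18 -> EDGE1
At EDGE1: longest match for 80.194.226.244 is 80.128.0.0/9 -> EDGE2
At EDGE2: longest match for 80.194.226.244 is 80.194.0.0/15 -> LAN

ACCESS -> EDGE1 -> EDGE2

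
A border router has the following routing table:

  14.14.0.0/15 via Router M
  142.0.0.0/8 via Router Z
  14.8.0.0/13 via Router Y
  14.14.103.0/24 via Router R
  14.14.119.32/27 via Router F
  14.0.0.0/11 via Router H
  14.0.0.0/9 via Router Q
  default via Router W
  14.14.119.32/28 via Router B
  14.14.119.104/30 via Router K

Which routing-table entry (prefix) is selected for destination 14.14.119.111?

14.14.0.0/15

Entries matching 14.14.119.111:
  0.0.0.0/0 (default, matches everything)
  14.0.0.0/9 (14.0.0.0 - 14.127.255.255)
  14.0.0.0/11 (14.0.0.0 - 14.31.255.255)
  14.8.0.0/13 (14.8.0.0 - 14.15.255.255)
  14.14.0.0/15 (14.14.0.0 - 14.15.255.255)
Most specific is 14.14.0.0/15.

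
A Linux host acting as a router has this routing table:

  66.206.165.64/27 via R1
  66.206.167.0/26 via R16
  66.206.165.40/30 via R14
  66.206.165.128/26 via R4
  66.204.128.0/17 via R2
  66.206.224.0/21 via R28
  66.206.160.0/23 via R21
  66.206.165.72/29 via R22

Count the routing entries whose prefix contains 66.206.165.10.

No listed prefix contains 66.206.165.10.
Total matching entries: 0.

0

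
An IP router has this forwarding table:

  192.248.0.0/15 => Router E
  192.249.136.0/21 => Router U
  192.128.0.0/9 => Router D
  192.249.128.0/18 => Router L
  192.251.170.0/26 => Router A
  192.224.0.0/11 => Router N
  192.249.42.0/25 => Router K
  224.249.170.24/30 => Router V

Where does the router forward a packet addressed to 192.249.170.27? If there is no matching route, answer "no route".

Router L

Routes whose prefix contains 192.249.170.27:
  192.128.0.0/9 (192.128.0.0 - 192.255.255.255) -> Router D
  192.224.0.0/11 (192.224.0.0 - 192.255.255.255) -> Router N
  192.248.0.0/15 (192.248.0.0 - 192.249.255.255) -> Router E
  192.249.128.0/18 (192.249.128.0 - 192.249.191.255) -> Router L
More-specific entries that do NOT match:
  224.249.170.24/30 (224.249.170.24 - 224.249.170.27) does not contain 192.249.170.27
  192.251.170.0/26 (192.251.170.0 - 192.251.170.63) does not contain 192.249.170.27
  192.249.42.0/25 (192.249.42.0 - 192.249.42.127) does not contain 192.249.170.27
  192.249.136.0/21 (192.249.136.0 - 192.249.143.255) does not contain 192.249.170.27
Longest matching prefix is /18 -> next hop Router L.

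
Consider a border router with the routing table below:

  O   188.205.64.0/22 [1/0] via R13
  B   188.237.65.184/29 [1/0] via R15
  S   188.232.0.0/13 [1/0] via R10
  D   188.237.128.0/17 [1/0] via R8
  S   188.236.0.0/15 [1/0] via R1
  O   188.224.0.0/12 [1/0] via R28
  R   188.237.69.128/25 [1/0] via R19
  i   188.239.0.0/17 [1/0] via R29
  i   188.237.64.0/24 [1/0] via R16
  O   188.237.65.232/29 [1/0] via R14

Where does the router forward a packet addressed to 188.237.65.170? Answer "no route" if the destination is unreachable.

Routes whose prefix contains 188.237.65.170:
  188.224.0.0/12 (188.224.0.0 - 188.239.255.255) -> R28
  188.232.0.0/13 (188.232.0.0 - 188.239.255.255) -> R10
  188.236.0.0/15 (188.236.0.0 - 188.237.255.255) -> R1
More-specific entries that do NOT match:
  188.237.65.184/29 (188.237.65.184 - 188.237.65.191) does not contain 188.237.65.170
  188.237.65.232/29 (188.237.65.232 - 188.237.65.239) does not contain 188.237.65.170
  188.237.69.128/25 (188.237.69.128 - 188.237.69.255) does not contain 188.237.65.170
  188.237.64.0/24 (188.237.64.0 - 188.237.64.255) does not contain 188.237.65.170
  188.205.64.0/22 (188.205.64.0 - 188.205.67.255) does not contain 188.237.65.170
  188.237.128.0/17 (188.237.128.0 - 188.237.255.255) does not contain 188.237.65.170
  188.239.0.0/17 (188.239.0.0 - 188.239.127.255) does not contain 188.237.65.170
Longest matching prefix is /15 -> next hop R1.

R1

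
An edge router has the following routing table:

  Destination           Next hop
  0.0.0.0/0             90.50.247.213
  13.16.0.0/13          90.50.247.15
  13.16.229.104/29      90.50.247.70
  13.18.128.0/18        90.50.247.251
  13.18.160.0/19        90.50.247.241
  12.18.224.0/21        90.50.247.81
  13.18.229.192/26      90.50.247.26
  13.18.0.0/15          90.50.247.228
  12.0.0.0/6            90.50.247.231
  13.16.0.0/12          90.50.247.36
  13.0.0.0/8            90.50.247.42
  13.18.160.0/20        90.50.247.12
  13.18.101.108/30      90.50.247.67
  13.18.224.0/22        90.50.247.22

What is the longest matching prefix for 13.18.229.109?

13.18.0.0/15

Entries matching 13.18.229.109:
  0.0.0.0/0 (default, matches everything)
  12.0.0.0/6 (12.0.0.0 - 15.255.255.255)
  13.0.0.0/8 (13.0.0.0 - 13.255.255.255)
  13.16.0.0/12 (13.16.0.0 - 13.31.255.255)
  13.16.0.0/13 (13.16.0.0 - 13.23.255.255)
  13.18.0.0/15 (13.18.0.0 - 13.19.255.255)
Most specific is 13.18.0.0/15.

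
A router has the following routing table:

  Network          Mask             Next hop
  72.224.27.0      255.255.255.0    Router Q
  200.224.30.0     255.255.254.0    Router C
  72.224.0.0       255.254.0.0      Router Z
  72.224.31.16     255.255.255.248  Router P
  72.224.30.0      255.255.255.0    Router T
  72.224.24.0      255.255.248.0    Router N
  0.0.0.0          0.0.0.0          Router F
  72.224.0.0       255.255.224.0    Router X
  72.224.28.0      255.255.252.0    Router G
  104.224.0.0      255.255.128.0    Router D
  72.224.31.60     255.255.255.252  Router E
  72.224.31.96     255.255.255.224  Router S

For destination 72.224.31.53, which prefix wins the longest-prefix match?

Entries matching 72.224.31.53:
  0.0.0.0/0 (default, matches everything)
  72.224.0.0/15 (72.224.0.0 - 72.225.255.255)
  72.224.0.0/19 (72.224.0.0 - 72.224.31.255)
  72.224.24.0/21 (72.224.24.0 - 72.224.31.255)
  72.224.28.0/22 (72.224.28.0 - 72.224.31.255)
Most specific is 72.224.28.0/22.

72.224.28.0/22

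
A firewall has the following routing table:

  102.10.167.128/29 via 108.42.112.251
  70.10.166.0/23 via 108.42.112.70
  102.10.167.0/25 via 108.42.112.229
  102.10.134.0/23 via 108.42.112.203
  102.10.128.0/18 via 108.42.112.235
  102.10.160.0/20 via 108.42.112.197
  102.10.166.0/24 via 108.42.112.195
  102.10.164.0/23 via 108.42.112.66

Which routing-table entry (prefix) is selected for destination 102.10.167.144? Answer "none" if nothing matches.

102.10.160.0/20

Entries matching 102.10.167.144:
  102.10.128.0/18 (102.10.128.0 - 102.10.191.255)
  102.10.160.0/20 (102.10.160.0 - 102.10.175.255)
Most specific is 102.10.160.0/20.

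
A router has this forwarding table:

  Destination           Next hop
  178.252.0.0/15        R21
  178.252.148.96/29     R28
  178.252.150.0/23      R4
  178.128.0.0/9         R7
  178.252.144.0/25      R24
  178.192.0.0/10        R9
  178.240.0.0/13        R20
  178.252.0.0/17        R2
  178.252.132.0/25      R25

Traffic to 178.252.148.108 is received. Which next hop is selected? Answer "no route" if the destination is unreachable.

R21

Routes whose prefix contains 178.252.148.108:
  178.128.0.0/9 (178.128.0.0 - 178.255.255.255) -> R7
  178.192.0.0/10 (178.192.0.0 - 178.255.255.255) -> R9
  178.252.0.0/15 (178.252.0.0 - 178.253.255.255) -> R21
More-specific entries that do NOT match:
  178.252.148.96/29 (178.252.148.96 - 178.252.148.103) does not contain 178.252.148.108
  178.252.144.0/25 (178.252.144.0 - 178.252.144.127) does not contain 178.252.148.108
  178.252.132.0/25 (178.252.132.0 - 178.252.132.127) does not contain 178.252.148.108
  178.252.150.0/23 (178.252.150.0 - 178.252.151.255) does not contain 178.252.148.108
  178.252.0.0/17 (178.252.0.0 - 178.252.127.255) does not contain 178.252.148.108
Longest matching prefix is /15 -> next hop R21.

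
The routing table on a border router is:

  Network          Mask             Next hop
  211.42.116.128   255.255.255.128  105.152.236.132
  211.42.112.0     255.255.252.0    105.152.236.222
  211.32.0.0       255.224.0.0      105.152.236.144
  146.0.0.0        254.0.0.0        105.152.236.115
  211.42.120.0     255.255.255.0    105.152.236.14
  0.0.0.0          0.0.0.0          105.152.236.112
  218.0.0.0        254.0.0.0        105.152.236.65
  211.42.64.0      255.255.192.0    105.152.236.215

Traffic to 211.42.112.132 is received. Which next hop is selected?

Routes whose prefix contains 211.42.112.132:
  0.0.0.0/0 (default, matches everything) -> 105.152.236.112
  211.32.0.0/11 (211.32.0.0 - 211.63.255.255) -> 105.152.236.144
  211.42.64.0/18 (211.42.64.0 - 211.42.127.255) -> 105.152.236.215
  211.42.112.0/22 (211.42.112.0 - 211.42.115.255) -> 105.152.236.222
More-specific entries that do NOT match:
  211.42.116.128/25 (211.42.116.128 - 211.42.116.255) does not contain 211.42.112.132
  211.42.120.0/24 (211.42.120.0 - 211.42.120.255) does not contain 211.42.112.132
Longest matching prefix is /22 -> next hop 105.152.236.222.

105.152.236.222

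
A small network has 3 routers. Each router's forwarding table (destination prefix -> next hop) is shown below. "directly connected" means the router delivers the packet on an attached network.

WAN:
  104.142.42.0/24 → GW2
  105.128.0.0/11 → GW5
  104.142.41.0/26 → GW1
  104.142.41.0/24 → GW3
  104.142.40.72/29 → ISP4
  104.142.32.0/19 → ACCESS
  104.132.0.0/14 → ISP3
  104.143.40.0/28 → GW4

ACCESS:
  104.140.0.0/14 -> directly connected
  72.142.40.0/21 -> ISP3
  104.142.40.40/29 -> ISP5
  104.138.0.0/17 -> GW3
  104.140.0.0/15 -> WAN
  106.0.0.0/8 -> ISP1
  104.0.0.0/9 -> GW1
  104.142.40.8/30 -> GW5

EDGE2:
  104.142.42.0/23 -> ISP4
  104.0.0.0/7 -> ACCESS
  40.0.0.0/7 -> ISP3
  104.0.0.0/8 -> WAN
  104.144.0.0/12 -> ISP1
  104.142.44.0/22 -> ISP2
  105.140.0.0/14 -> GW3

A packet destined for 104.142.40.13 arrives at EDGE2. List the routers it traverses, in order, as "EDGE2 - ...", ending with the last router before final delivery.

EDGE2 - WAN - ACCESS

At EDGE2: longest match for 104.142.40.13 is 104.0.0.0/8 -> WAN
At WAN: longest match for 104.142.40.13 is 104.142.32.0/19 -> ACCESS
At ACCESS: longest match for 104.142.40.13 is 104.140.0.0/14 -> directly connected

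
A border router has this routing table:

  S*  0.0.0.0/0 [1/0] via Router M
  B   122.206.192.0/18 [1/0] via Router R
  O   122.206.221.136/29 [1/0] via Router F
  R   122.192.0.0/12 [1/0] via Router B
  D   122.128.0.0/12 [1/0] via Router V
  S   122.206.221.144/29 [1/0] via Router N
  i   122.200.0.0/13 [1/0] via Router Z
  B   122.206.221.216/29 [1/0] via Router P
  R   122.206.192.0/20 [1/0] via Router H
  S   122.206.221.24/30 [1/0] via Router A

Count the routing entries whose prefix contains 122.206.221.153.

Prefixes containing 122.206.221.153:
  0.0.0.0/0 (default, matches everything)
  122.192.0.0/12 (122.192.0.0 - 122.207.255.255)
  122.200.0.0/13 (122.200.0.0 - 122.207.255.255)
  122.206.192.0/18 (122.206.192.0 - 122.206.255.255)
Total matching entries: 4.

4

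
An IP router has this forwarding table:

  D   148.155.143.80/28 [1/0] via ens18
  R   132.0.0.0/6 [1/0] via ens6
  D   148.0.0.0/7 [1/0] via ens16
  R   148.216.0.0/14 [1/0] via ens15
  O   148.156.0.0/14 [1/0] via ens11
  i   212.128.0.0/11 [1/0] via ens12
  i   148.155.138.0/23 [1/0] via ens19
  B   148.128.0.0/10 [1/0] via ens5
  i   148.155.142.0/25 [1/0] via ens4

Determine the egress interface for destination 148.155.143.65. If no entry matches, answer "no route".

Routes whose prefix contains 148.155.143.65:
  148.0.0.0/7 (148.0.0.0 - 149.255.255.255) -> ens16
  148.128.0.0/10 (148.128.0.0 - 148.191.255.255) -> ens5
More-specific entries that do NOT match:
  148.155.143.80/28 (148.155.143.80 - 148.155.143.95) does not contain 148.155.143.65
  148.155.142.0/25 (148.155.142.0 - 148.155.142.127) does not contain 148.155.143.65
  148.155.138.0/23 (148.155.138.0 - 148.155.139.255) does not contain 148.155.143.65
  148.216.0.0/14 (148.216.0.0 - 148.219.255.255) does not contain 148.155.143.65
  148.156.0.0/14 (148.156.0.0 - 148.159.255.255) does not contain 148.155.143.65
  212.128.0.0/11 (212.128.0.0 - 212.159.255.255) does not contain 148.155.143.65
Longest matching prefix is /10 -> interface ens5.

ens5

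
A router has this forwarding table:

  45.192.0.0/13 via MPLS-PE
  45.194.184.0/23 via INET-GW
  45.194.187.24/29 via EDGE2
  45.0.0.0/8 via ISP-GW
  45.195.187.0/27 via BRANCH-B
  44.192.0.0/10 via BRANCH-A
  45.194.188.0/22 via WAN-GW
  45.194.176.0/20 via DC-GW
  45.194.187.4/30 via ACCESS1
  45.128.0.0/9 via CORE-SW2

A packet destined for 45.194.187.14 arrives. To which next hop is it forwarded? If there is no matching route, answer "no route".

DC-GW

Routes whose prefix contains 45.194.187.14:
  45.0.0.0/8 (45.0.0.0 - 45.255.255.255) -> ISP-GW
  45.128.0.0/9 (45.128.0.0 - 45.255.255.255) -> CORE-SW2
  45.192.0.0/13 (45.192.0.0 - 45.199.255.255) -> MPLS-PE
  45.194.176.0/20 (45.194.176.0 - 45.194.191.255) -> DC-GW
More-specific entries that do NOT match:
  45.194.187.4/30 (45.194.187.4 - 45.194.187.7) does not contain 45.194.187.14
  45.194.187.24/29 (45.194.187.24 - 45.194.187.31) does not contain 45.194.187.14
  45.195.187.0/27 (45.195.187.0 - 45.195.187.31) does not contain 45.194.187.14
  45.194.184.0/23 (45.194.184.0 - 45.194.185.255) does not contain 45.194.187.14
  45.194.188.0/22 (45.194.188.0 - 45.194.191.255) does not contain 45.194.187.14
Longest matching prefix is /20 -> next hop DC-GW.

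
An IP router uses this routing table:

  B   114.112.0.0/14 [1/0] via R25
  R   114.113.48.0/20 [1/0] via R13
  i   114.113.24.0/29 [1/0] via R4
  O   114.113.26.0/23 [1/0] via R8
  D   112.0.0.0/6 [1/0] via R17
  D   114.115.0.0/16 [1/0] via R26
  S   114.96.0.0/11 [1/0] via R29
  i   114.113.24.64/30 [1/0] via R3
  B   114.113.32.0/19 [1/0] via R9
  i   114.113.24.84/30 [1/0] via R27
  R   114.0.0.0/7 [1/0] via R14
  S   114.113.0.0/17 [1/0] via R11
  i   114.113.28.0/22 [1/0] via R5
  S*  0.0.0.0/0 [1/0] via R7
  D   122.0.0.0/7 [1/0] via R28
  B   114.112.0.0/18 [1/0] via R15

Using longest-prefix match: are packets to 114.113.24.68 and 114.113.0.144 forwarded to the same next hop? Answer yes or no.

yes

114.113.24.68: longest match 114.113.0.0/17 -> R11
114.113.0.144: longest match 114.113.0.0/17 -> R11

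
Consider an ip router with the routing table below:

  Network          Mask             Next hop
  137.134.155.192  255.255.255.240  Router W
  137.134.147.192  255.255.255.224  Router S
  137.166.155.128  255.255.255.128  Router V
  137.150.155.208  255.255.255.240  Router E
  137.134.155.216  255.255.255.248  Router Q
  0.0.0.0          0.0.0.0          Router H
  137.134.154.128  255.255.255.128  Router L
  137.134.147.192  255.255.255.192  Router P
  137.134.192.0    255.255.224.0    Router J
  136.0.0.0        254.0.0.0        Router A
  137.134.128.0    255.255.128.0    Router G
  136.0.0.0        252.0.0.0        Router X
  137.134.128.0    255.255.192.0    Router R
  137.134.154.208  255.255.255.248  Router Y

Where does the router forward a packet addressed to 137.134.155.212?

Router R

Routes whose prefix contains 137.134.155.212:
  0.0.0.0/0 (default, matches everything) -> Router H
  136.0.0.0/6 (136.0.0.0 - 139.255.255.255) -> Router X
  136.0.0.0/7 (136.0.0.0 - 137.255.255.255) -> Router A
  137.134.128.0/17 (137.134.128.0 - 137.134.255.255) -> Router G
  137.134.128.0/18 (137.134.128.0 - 137.134.191.255) -> Router R
More-specific entries that do NOT match:
  137.134.155.216/29 (137.134.155.216 - 137.134.155.223) does not contain 137.134.155.212
  137.134.154.208/29 (137.134.154.208 - 137.134.154.215) does not contain 137.134.155.212
  137.134.155.192/28 (137.134.155.192 - 137.134.155.207) does not contain 137.134.155.212
  137.150.155.208/28 (137.150.155.208 - 137.150.155.223) does not contain 137.134.155.212
  137.134.147.192/27 (137.134.147.192 - 137.134.147.223) does not contain 137.134.155.212
  137.134.147.192/26 (137.134.147.192 - 137.134.147.255) does not contain 137.134.155.212
  137.166.155.128/25 (137.166.155.128 - 137.166.155.255) does not contain 137.134.155.212
  137.134.154.128/25 (137.134.154.128 - 137.134.154.255) does not contain 137.134.155.212
  137.134.192.0/19 (137.134.192.0 - 137.134.223.255) does not contain 137.134.155.212
Longest matching prefix is /18 -> next hop Router R.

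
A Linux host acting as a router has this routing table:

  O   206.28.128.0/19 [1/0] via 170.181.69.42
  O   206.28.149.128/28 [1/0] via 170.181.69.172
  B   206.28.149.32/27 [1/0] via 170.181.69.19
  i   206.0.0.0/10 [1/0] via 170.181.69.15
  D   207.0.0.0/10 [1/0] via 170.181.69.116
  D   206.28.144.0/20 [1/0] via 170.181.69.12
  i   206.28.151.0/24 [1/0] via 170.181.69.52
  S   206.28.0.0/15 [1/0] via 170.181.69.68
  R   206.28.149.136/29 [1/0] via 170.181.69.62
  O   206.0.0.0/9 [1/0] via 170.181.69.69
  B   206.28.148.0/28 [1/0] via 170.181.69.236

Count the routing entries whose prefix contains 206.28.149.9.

Prefixes containing 206.28.149.9:
  206.0.0.0/9 (206.0.0.0 - 206.127.255.255)
  206.0.0.0/10 (206.0.0.0 - 206.63.255.255)
  206.28.0.0/15 (206.28.0.0 - 206.29.255.255)
  206.28.128.0/19 (206.28.128.0 - 206.28.159.255)
  206.28.144.0/20 (206.28.144.0 - 206.28.159.255)
Total matching entries: 5.

5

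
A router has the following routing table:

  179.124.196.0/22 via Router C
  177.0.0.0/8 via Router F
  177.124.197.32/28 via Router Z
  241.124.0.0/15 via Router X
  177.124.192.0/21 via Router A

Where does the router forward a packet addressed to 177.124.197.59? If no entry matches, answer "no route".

Router A

Routes whose prefix contains 177.124.197.59:
  177.0.0.0/8 (177.0.0.0 - 177.255.255.255) -> Router F
  177.124.192.0/21 (177.124.192.0 - 177.124.199.255) -> Router A
More-specific entries that do NOT match:
  177.124.197.32/28 (177.124.197.32 - 177.124.197.47) does not contain 177.124.197.59
  179.124.196.0/22 (179.124.196.0 - 179.124.199.255) does not contain 177.124.197.59
Longest matching prefix is /21 -> next hop Router A.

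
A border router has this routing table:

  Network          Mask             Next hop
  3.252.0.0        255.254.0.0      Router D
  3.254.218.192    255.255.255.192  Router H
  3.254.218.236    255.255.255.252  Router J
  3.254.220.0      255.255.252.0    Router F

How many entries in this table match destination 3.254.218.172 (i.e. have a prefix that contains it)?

0

No listed prefix contains 3.254.218.172.
Total matching entries: 0.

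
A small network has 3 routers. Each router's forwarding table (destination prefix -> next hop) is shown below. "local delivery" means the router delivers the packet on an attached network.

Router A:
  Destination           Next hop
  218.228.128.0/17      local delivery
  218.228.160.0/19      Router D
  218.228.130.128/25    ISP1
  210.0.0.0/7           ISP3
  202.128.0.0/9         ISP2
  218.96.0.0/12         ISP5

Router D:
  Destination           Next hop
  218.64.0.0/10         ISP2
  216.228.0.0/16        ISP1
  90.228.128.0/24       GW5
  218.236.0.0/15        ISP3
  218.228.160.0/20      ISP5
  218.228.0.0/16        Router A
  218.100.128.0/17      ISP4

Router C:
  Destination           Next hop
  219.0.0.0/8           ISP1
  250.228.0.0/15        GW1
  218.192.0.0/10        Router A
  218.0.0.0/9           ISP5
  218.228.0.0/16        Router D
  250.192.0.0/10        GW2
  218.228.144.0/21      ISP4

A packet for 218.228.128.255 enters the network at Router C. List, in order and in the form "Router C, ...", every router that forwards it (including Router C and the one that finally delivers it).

At Router C: longest match for 218.228.128.255 is 218.228.0.0/16 -> Router D
At Router D: longest match for 218.228.128.255 is 218.228.0.0/16 -> Router A
At Router A: longest match for 218.228.128.255 is 218.228.128.0/17 -> local delivery

Router C, Router D, Router A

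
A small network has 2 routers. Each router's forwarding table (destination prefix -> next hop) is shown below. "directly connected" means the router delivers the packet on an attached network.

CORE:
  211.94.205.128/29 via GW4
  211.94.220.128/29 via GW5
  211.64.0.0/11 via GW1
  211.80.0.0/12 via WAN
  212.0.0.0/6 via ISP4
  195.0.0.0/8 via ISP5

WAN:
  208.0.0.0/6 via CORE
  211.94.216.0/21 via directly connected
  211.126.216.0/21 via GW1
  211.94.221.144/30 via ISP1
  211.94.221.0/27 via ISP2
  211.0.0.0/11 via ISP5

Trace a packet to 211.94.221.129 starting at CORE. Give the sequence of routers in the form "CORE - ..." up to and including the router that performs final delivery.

At CORE: longest match for 211.94.221.129 is 211.80.0.0/12 -> WAN
At WAN: longest match for 211.94.221.129 is 211.94.216.0/21 -> directly connected

CORE - WAN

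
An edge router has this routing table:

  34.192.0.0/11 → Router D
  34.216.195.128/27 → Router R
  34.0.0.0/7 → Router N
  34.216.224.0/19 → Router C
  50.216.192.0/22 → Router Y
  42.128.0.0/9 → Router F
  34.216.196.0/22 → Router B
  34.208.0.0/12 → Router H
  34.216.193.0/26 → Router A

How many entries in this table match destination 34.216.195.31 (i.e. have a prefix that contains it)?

Prefixes containing 34.216.195.31:
  34.0.0.0/7 (34.0.0.0 - 35.255.255.255)
  34.192.0.0/11 (34.192.0.0 - 34.223.255.255)
  34.208.0.0/12 (34.208.0.0 - 34.223.255.255)
Total matching entries: 3.

3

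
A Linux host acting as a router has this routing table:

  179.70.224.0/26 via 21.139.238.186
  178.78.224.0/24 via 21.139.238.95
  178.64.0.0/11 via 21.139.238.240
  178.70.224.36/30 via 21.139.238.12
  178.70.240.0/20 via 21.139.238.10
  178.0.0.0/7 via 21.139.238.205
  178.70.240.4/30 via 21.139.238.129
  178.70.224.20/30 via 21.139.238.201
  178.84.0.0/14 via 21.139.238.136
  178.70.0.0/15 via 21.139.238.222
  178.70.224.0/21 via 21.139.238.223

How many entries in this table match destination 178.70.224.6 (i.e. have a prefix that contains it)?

Prefixes containing 178.70.224.6:
  178.0.0.0/7 (178.0.0.0 - 179.255.255.255)
  178.64.0.0/11 (178.64.0.0 - 178.95.255.255)
  178.70.0.0/15 (178.70.0.0 - 178.71.255.255)
  178.70.224.0/21 (178.70.224.0 - 178.70.231.255)
Total matching entries: 4.

4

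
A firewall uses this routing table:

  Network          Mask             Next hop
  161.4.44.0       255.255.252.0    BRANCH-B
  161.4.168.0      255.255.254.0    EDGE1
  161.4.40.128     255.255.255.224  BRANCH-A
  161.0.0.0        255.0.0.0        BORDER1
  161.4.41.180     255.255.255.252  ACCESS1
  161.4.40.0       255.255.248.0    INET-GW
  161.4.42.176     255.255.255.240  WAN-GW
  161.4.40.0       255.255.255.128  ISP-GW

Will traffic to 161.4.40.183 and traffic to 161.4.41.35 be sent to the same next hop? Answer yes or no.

161.4.40.183: longest match 161.4.40.0/21 -> INET-GW
161.4.41.35: longest match 161.4.40.0/21 -> INET-GW

yes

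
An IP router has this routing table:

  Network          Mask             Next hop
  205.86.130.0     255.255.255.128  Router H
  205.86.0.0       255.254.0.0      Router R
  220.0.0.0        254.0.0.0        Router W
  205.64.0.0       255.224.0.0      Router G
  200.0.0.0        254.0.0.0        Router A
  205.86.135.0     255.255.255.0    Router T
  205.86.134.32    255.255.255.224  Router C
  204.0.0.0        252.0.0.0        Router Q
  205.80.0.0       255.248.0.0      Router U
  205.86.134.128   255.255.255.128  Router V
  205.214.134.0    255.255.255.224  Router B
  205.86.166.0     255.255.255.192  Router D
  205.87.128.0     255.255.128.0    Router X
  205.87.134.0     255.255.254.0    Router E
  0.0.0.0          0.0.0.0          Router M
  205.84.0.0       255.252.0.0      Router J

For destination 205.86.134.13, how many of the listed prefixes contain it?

Prefixes containing 205.86.134.13:
  0.0.0.0/0 (default, matches everything)
  204.0.0.0/6 (204.0.0.0 - 207.255.255.255)
  205.64.0.0/11 (205.64.0.0 - 205.95.255.255)
  205.80.0.0/13 (205.80.0.0 - 205.87.255.255)
  205.84.0.0/14 (205.84.0.0 - 205.87.255.255)
  205.86.0.0/15 (205.86.0.0 - 205.87.255.255)
Total matching entries: 6.

6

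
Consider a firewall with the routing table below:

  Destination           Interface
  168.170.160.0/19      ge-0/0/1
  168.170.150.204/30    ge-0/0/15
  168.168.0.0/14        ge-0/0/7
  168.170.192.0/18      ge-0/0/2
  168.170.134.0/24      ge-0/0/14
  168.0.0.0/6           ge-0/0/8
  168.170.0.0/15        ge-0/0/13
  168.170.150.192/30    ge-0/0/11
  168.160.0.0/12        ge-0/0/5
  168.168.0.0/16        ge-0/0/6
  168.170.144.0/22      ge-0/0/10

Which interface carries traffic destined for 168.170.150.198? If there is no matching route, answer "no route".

ge-0/0/13

Routes whose prefix contains 168.170.150.198:
  168.0.0.0/6 (168.0.0.0 - 171.255.255.255) -> ge-0/0/8
  168.160.0.0/12 (168.160.0.0 - 168.175.255.255) -> ge-0/0/5
  168.168.0.0/14 (168.168.0.0 - 168.171.255.255) -> ge-0/0/7
  168.170.0.0/15 (168.170.0.0 - 168.171.255.255) -> ge-0/0/13
More-specific entries that do NOT match:
  168.170.150.204/30 (168.170.150.204 - 168.170.150.207) does not contain 168.170.150.198
  168.170.150.192/30 (168.170.150.192 - 168.170.150.195) does not contain 168.170.150.198
  168.170.134.0/24 (168.170.134.0 - 168.170.134.255) does not contain 168.170.150.198
  168.170.144.0/22 (168.170.144.0 - 168.170.147.255) does not contain 168.170.150.198
  168.170.160.0/19 (168.170.160.0 - 168.170.191.255) does not contain 168.170.150.198
  168.170.192.0/18 (168.170.192.0 - 168.170.255.255) does not contain 168.170.150.198
  168.168.0.0/16 (168.168.0.0 - 168.168.255.255) does not contain 168.170.150.198
Longest matching prefix is /15 -> interface ge-0/0/13.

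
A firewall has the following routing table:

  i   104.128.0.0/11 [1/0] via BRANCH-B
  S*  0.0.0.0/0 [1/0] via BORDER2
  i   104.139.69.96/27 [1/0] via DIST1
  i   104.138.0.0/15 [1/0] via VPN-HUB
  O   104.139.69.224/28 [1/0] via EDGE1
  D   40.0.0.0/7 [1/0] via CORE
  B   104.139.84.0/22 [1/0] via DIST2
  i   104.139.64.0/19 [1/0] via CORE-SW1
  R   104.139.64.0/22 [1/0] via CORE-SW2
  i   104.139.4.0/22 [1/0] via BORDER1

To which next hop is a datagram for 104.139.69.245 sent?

Routes whose prefix contains 104.139.69.245:
  0.0.0.0/0 (default, matches everything) -> BORDER2
  104.128.0.0/11 (104.128.0.0 - 104.159.255.255) -> BRANCH-B
  104.138.0.0/15 (104.138.0.0 - 104.139.255.255) -> VPN-HUB
  104.139.64.0/19 (104.139.64.0 - 104.139.95.255) -> CORE-SW1
More-specific entries that do NOT match:
  104.139.69.224/28 (104.139.69.224 - 104.139.69.239) does not contain 104.139.69.245
  104.139.69.96/27 (104.139.69.96 - 104.139.69.127) does not contain 104.139.69.245
  104.139.84.0/22 (104.139.84.0 - 104.139.87.255) does not contain 104.139.69.245
  104.139.64.0/22 (104.139.64.0 - 104.139.67.255) does not contain 104.139.69.245
  104.139.4.0/22 (104.139.4.0 - 104.139.7.255) does not contain 104.139.69.245
Longest matching prefix is /19 -> next hop CORE-SW1.

CORE-SW1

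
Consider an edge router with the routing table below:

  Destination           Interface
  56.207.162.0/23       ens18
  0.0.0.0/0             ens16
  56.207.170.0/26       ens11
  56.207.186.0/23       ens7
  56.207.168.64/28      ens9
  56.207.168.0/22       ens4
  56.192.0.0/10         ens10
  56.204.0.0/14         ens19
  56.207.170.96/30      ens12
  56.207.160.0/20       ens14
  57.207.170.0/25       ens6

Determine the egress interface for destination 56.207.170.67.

ens4

Routes whose prefix contains 56.207.170.67:
  0.0.0.0/0 (default, matches everything) -> ens16
  56.192.0.0/10 (56.192.0.0 - 56.255.255.255) -> ens10
  56.204.0.0/14 (56.204.0.0 - 56.207.255.255) -> ens19
  56.207.160.0/20 (56.207.160.0 - 56.207.175.255) -> ens14
  56.207.168.0/22 (56.207.168.0 - 56.207.171.255) -> ens4
More-specific entries that do NOT match:
  56.207.170.96/30 (56.207.170.96 - 56.207.170.99) does not contain 56.207.170.67
  56.207.168.64/28 (56.207.168.64 - 56.207.168.79) does not contain 56.207.170.67
  56.207.170.0/26 (56.207.170.0 - 56.207.170.63) does not contain 56.207.170.67
  57.207.170.0/25 (57.207.170.0 - 57.207.170.127) does not contain 56.207.170.67
  56.207.162.0/23 (56.207.162.0 - 56.207.163.255) does not contain 56.207.170.67
  56.207.186.0/23 (56.207.186.0 - 56.207.187.255) does not contain 56.207.170.67
Longest matching prefix is /22 -> interface ens4.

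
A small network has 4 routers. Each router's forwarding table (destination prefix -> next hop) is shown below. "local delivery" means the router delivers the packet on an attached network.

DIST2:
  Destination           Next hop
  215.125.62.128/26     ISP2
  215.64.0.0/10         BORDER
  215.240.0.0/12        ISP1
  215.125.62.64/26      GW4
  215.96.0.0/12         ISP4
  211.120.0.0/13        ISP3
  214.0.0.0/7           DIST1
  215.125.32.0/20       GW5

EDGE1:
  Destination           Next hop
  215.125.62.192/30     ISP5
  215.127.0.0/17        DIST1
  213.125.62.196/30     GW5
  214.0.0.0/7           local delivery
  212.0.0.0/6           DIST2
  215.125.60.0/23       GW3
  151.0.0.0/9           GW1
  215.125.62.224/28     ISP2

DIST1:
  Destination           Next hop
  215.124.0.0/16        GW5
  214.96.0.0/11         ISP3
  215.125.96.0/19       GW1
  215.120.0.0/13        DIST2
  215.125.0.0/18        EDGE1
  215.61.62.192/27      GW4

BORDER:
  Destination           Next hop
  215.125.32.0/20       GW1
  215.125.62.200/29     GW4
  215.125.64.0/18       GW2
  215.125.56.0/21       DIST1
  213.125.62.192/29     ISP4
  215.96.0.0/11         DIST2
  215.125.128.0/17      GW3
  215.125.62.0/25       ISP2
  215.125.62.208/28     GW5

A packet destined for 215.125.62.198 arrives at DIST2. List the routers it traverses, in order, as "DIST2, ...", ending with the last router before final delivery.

At DIST2: longest match for 215.125.62.198 is 215.64.0.0/10 -> BORDER
At BORDER: longest match for 215.125.62.198 is 215.125.56.0/21 -> DIST1
At DIST1: longest match for 215.125.62.198 is 215.125.0.0/18 -> EDGE1
At EDGE1: longest match for 215.125.62.198 is 214.0.0.0/7 -> local delivery

DIST2, BORDER, DIST1, EDGE1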